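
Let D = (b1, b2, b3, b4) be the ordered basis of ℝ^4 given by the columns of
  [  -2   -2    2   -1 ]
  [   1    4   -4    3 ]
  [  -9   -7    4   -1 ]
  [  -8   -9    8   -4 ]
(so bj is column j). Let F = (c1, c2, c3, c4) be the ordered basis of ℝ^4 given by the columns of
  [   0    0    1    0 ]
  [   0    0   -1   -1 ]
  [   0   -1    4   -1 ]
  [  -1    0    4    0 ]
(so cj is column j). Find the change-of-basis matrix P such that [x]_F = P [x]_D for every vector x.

Column j of P is [bj]_F, since P maps D-coordinates to F-coordinates.
Expressing b1 in F: b1 = 0·c1 + 0·c2 - 2c3 + c4, so column 1 of P is <0, 0, -2, 1>.
Doing the same for each bj gives P = [[0, 1, 0, 0], [0, 1, 2, -1], [-2, -2, 2, -1], [1, -2, 2, -2]].

[[0, 1, 0, 0], [0, 1, 2, -1], [-2, -2, 2, -1], [1, -2, 2, -2]]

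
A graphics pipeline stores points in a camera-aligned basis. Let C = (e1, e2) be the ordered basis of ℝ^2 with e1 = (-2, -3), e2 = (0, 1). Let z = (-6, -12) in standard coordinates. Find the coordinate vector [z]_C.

(3, -3)

[z]_C is the unique c with M c = z, where M has columns e1, e2.
System: -2c_1 + 0c_2 = -6, -3c_1 + c_2 = -12; solving gives c_1 = 3, c_2 = -3.
Check: 3e1 - 3e2 = (-6, -12).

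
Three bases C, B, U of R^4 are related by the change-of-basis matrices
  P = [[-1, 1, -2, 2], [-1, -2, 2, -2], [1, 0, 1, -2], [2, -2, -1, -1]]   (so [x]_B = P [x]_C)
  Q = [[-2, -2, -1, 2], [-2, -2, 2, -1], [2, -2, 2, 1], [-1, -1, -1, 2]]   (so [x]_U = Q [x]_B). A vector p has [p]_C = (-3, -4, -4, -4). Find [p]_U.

Apply P to get B-coordinates (-1, 11, 1, 10), then Q to get U-coordinates.
The result is [p]_U = (-1, -28, -12, 9).

(-1, -28, -12, 9)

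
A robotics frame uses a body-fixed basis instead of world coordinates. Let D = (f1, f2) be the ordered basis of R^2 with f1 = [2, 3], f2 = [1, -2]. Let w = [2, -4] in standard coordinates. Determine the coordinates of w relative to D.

Write w = c_1 f1 + c_2 f2 and solve for the c_i.
System: 2c_1 + c_2 = 2, 3c_1 - 2c_2 = -4; solving gives c_1 = 0, c_2 = 2.
Check: 0·f1 + 2f2 = [2, -4].

[0, 2]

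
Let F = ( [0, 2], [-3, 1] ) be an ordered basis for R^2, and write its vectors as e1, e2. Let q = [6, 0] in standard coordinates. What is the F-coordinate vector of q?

[1, -2]

We seek scalars with c_1 e1 + c_2 e2 = q; equivalently solve M c = q where the columns of M are e1, e2.
System: 0c_1 - 3c_2 = 6, 2c_1 + c_2 = 0; solving gives c_1 = 1, c_2 = -2.
Check: e1 - 2e2 = [6, 0].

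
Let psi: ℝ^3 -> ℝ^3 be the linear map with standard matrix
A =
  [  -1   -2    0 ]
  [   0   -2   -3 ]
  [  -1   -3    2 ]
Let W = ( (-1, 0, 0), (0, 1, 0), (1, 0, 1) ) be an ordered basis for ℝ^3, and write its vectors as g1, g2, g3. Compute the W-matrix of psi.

[[0, -1, 2], [0, -2, -3], [1, -3, 1]]

With P the matrix whose columns are g1, ..., g3, [psi]_W = P^(-1) A P.
Column by column: psi(g1) = A g1 = (1, 0, 1); its W-coordinates (0, 0, 1) give column 1.
Continuing for each basis vector yields [psi]_W = [[0, -1, 2], [0, -2, -3], [1, -3, 1]].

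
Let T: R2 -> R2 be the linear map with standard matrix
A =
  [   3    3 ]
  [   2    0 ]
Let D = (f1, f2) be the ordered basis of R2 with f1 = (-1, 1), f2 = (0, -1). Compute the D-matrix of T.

Let P have columns f1, f2. Then [T]_D = P^(-1) A P.
Here det P = 1, so P^(-1) is integer; computing A P first and then P^(-1)(A P) gives [[0, 3], [2, 3]].

[[0, 3], [2, 3]]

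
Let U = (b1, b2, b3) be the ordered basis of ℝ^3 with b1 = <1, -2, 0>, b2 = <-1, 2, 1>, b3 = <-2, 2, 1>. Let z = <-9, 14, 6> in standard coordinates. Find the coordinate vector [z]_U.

<-1, 4, 2>

We seek scalars with c_1 b1 + ... + c_3 b3 = z; equivalently solve M c = z where the columns of M are b1, ..., b3.
Row-reducing the augmented matrix [M | z] gives c = (-1, 4, 2).
Check: -b1 + 4b2 + 2b3 = <-9, 14, 6>.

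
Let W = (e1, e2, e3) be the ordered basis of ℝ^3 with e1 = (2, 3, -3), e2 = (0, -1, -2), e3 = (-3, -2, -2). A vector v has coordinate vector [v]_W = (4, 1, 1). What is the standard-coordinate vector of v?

By definition v = 4e1 + e2 + e3.
Summing componentwise gives (5, 9, -16).

(5, 9, -16)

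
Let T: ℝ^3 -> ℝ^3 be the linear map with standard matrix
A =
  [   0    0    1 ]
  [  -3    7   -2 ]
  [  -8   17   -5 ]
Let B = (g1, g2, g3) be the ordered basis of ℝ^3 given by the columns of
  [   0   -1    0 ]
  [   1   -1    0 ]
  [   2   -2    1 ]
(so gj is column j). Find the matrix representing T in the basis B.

Let P have columns g1, ..., g3. Then [T]_B = P^(-1) A P.
Here det P = 1, so P^(-1) is integer; computing A P first and then P^(-1)(A P) gives [[1, 2, -3], [-2, 2, -1], [1, 1, -1]].

[[1, 2, -3], [-2, 2, -1], [1, 1, -1]]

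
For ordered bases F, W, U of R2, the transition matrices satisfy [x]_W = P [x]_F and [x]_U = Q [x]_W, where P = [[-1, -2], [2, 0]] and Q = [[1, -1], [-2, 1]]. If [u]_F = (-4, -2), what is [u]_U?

(16, -24)

Apply P to get W-coordinates (8, -8), then Q to get U-coordinates.
The result is [u]_U = (16, -24).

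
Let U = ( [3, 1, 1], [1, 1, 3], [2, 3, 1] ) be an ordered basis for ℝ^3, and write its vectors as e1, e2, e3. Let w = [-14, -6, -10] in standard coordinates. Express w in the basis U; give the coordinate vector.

[-4, -2, 0]

[w]_U is the unique c with M c = w, where M has columns e1, ..., e3.
Solving this 3x3 system gives c = (-4, -2, 0).
Check: -4e1 - 2e2 + 0·e3 = [-14, -6, -10].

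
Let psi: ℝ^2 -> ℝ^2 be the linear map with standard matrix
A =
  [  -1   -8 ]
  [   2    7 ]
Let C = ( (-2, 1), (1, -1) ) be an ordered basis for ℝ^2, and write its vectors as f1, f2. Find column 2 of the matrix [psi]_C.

(-2, 3)

Column 2 of [psi]_C is the C-coordinate vector of psi(f2).
In standard coordinates psi(f2) = A f2 = (7, -5).
Converting to C: (7, -5) = -2f1 + 3f2, so the coordinate vector is (-2, 3).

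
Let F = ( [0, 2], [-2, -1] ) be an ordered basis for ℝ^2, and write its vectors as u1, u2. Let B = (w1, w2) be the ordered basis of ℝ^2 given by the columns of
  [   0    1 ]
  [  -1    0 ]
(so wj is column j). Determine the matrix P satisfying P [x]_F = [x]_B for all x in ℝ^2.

Take x = uj: its F-coordinates are the j-th standard unit vector, so P e_j — column j of P — equals [uj]_B.
u1 = -2w1 + 0·w2, giving column 1 = [-2, 0]; repeating for each j gives P = [[-2, 1], [0, -2]].

[[-2, 1], [0, -2]]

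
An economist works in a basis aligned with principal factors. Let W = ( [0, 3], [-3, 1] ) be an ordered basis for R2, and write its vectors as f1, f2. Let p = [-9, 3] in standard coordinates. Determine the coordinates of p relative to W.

[0, 3]

[p]_W is the unique c with M c = p, where M has columns f1, f2.
System: 0c_1 - 3c_2 = -9, 3c_1 + c_2 = 3; solving gives c_1 = 0, c_2 = 3.
Check: 0·f1 + 3f2 = [-9, 3].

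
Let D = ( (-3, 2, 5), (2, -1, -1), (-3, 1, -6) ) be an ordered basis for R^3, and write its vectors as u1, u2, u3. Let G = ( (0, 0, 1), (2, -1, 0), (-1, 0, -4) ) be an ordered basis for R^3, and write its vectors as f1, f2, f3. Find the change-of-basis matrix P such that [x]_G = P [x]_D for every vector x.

Let M have columns uj and N have columns fj. Then for every x, N [x]_G = x = M [x]_D, so P = N^(-1) M.
Since det N = -1, N^(-1) has integer entries; multiplying gives P = [[1, -1, -2], [-2, 1, -1], [-1, 0, 1]].

[[1, -1, -2], [-2, 1, -1], [-1, 0, 1]]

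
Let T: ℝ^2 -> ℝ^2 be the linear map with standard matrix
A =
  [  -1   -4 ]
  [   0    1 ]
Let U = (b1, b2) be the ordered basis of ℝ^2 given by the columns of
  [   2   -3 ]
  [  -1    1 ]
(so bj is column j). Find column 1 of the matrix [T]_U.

Compute T(b1) = A b1 = <2, -1> in standard coordinates.
Then write this in U-coordinates: solve for y in y_1 b1 + y_2 b2 = <2, -1>.
This gives y = <1, 0>, which is column 1 of [T]_U.

<1, 0>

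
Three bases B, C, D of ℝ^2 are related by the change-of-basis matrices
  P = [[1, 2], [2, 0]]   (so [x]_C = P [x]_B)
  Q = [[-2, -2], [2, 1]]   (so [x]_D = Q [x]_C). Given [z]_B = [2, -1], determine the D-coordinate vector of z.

Composing the changes, [z]_D = Q P [z]_B.
Q P = [[-6, -4], [4, 4]]; applying this to [2, -1] gives [-8, 4].

[-8, 4]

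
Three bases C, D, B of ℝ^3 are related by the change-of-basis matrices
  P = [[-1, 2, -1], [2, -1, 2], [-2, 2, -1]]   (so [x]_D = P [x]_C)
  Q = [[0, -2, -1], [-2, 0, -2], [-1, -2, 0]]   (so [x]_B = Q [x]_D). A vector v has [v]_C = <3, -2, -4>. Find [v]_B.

<6, 18, 3>

Apply P to get D-coordinates <-3, 0, -6>, then Q to get B-coordinates.
The result is [v]_B = <6, 18, 3>.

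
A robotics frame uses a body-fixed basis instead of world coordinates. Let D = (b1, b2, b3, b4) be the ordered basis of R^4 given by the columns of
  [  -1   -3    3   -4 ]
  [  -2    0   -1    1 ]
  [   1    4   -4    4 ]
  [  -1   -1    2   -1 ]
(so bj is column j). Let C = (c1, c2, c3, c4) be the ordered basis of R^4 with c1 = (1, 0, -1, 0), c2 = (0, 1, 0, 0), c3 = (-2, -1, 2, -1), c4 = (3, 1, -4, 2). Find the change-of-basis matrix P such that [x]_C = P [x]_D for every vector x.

[[1, -2, 0, -2], [-1, 0, -2, 2], [1, -1, 0, 1], [0, -1, 1, 0]]

Take x = bj: its D-coordinates are the j-th standard unit vector, so P e_j — column j of P — equals [bj]_C.
b1 = c1 - c2 + c3 + 0·c4, giving column 1 = (1, -1, 1, 0); repeating for each j gives P = [[1, -2, 0, -2], [-1, 0, -2, 2], [1, -1, 0, 1], [0, -1, 1, 0]].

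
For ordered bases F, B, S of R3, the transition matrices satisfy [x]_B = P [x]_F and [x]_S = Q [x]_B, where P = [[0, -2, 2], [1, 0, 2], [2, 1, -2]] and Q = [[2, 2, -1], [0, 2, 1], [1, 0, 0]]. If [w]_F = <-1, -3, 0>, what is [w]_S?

<15, -7, 6>

First [w]_B = P [w]_F = <6, -1, -5>.
Then [w]_S = Q [w]_B = <15, -7, 6>.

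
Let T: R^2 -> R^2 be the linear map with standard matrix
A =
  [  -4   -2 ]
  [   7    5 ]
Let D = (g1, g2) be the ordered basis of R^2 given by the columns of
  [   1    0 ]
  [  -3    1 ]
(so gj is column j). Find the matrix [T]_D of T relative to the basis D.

[[2, -2], [-2, -1]]

The j-th column of [T]_D is [T(gj)]_D.
T(g1) = A g1 = [2, -8] = 2g1 - 2g2, so column 1 is [2, -2].
Repeating for g2 and assembling the columns gives [[2, -2], [-2, -1]].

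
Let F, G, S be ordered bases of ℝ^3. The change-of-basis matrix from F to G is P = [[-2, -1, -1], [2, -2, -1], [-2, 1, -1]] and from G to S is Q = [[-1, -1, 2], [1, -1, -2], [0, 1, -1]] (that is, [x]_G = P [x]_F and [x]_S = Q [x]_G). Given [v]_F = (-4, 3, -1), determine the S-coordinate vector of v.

(31, -5, -25)

Apply P to get G-coordinates (6, -13, 12), then Q to get S-coordinates.
The result is [v]_S = (31, -5, -25).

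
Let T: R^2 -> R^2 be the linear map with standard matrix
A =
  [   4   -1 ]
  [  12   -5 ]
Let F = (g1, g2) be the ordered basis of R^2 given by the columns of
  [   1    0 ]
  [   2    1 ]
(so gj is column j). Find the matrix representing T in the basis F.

With P the matrix whose columns are g1, g2, [T]_F = P^(-1) A P.
Column by column: T(g1) = A g1 = (2, 2); its F-coordinates (2, -2) give column 1.
Continuing for each basis vector yields [T]_F = [[2, -1], [-2, -3]].

[[2, -1], [-2, -3]]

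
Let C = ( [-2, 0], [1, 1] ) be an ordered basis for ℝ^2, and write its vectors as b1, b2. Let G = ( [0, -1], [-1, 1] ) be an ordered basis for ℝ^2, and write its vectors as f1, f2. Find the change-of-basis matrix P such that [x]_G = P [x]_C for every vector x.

[[2, -2], [2, -1]]

Let M have columns bj and N have columns fj. Then for every x, N [x]_G = x = M [x]_C, so P = N^(-1) M.
Since det N = -1, N^(-1) has integer entries; multiplying gives P = [[2, -2], [2, -1]].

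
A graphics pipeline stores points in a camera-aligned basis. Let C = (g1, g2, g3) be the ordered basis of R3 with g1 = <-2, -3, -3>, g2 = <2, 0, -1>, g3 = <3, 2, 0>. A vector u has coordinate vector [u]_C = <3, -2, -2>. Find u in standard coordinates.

<-16, -13, -7>

u = M [u]_C, where M has columns g1, ..., g3.
Carrying out the matrix-vector product, u = <-16, -13, -7>.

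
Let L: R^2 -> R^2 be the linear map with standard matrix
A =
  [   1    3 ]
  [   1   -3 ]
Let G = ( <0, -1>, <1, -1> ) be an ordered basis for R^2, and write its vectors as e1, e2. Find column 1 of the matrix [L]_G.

Compute L(e1) = A e1 = <-3, 3> in standard coordinates.
Then write this in G-coordinates: solve for y in y_1 e1 + y_2 e2 = <-3, 3>.
This gives y = <0, -3>, which is column 1 of [L]_G.

<0, -3>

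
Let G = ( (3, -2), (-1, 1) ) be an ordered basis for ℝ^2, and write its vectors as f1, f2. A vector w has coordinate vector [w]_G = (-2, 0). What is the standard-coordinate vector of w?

(-6, 4)

The coordinates say w = -2f1 + 0·f2; adding the scaled basis vectors gives (-6, 4).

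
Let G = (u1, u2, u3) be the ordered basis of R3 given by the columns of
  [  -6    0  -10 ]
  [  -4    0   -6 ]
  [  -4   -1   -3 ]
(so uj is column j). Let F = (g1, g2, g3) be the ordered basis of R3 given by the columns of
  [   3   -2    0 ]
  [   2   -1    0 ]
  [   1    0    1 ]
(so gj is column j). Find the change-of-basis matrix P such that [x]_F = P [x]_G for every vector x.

[[-2, 0, -2], [0, 0, 2], [-2, -1, -1]]

Take x = uj: its G-coordinates are the j-th standard unit vector, so P e_j — column j of P — equals [uj]_F.
u1 = -2g1 + 0·g2 - 2g3, giving column 1 = <-2, 0, -2>; repeating for each j gives P = [[-2, 0, -2], [0, 0, 2], [-2, -1, -1]].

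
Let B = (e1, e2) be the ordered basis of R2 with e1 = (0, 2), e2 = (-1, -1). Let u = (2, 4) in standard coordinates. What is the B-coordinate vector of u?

(1, -2)

[u]_B is the unique c with M c = u, where M has columns e1, e2.
System: 0c_1 - c_2 = 2, 2c_1 - c_2 = 4; solving gives c_1 = 1, c_2 = -2.
Check: e1 - 2e2 = (2, 4).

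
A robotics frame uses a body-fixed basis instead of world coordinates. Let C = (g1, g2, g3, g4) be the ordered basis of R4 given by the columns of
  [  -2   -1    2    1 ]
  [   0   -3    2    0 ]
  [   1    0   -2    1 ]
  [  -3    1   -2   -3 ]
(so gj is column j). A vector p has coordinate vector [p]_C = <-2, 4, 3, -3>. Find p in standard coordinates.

By definition p = -2g1 + 4g2 + 3g3 - 3g4.
Summing componentwise gives <3, -6, -11, 13>.

<3, -6, -11, 13>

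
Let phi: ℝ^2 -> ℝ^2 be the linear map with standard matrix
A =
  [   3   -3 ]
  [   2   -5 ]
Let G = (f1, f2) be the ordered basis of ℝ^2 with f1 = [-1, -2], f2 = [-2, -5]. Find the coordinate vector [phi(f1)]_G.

Compute phi(f1) = A f1 = [3, 8] in standard coordinates.
Then write this in G-coordinates: solve for y in y_1 f1 + y_2 f2 = [3, 8].
This gives y = [1, -2], which is column 1 of [phi]_G.

[1, -2]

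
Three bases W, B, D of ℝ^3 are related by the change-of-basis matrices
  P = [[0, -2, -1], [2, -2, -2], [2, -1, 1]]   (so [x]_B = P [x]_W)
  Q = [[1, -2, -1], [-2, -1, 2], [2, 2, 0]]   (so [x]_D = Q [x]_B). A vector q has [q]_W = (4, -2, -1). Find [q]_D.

First [q]_B = P [q]_W = (5, 14, 9).
Then [q]_D = Q [q]_B = (-32, -6, 38).

(-32, -6, 38)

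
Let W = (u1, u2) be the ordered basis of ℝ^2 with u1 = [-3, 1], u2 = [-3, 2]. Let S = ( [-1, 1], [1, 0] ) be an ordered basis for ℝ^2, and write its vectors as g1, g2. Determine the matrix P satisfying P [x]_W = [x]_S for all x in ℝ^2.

Column j of P is [uj]_S, since P maps W-coordinates to S-coordinates.
Expressing u1 in S: u1 = g1 - 2g2, so column 1 of P is [1, -2].
Doing the same for each uj gives P = [[1, 2], [-2, -1]].

[[1, 2], [-2, -1]]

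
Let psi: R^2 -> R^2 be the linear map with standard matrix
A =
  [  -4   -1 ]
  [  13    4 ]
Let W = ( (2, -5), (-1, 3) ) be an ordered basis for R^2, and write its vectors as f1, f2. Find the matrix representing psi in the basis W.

With P the matrix whose columns are f1, f2, [psi]_W = P^(-1) A P.
Column by column: psi(f1) = A f1 = (-3, 6); its W-coordinates (-3, -3) give column 1.
Continuing for each basis vector yields [psi]_W = [[-3, 2], [-3, 3]].

[[-3, 2], [-3, 3]]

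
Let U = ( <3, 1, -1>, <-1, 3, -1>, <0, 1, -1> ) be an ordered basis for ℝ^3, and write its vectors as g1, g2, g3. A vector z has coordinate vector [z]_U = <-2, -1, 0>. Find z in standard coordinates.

The coordinates say z = -2g1 - g2 + 0·g3; adding the scaled basis vectors gives <-5, -5, 3>.

<-5, -5, 3>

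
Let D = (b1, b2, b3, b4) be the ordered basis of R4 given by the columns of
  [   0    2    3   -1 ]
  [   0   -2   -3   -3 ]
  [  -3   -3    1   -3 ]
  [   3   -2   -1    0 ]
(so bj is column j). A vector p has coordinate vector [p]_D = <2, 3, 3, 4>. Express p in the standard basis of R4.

p = M [p]_D, where M has columns b1, ..., b4.
Carrying out the matrix-vector product, p = <11, -27, -24, -3>.

<11, -27, -24, -3>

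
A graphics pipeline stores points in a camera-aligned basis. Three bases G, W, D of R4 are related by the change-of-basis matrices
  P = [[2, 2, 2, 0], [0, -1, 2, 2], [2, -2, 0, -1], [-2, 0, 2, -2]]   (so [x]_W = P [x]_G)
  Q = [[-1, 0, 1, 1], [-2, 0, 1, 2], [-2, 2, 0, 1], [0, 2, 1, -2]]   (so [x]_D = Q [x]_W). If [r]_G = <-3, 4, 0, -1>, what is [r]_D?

<-7, -1, -8, -41>

Apply P to get W-coordinates <2, -6, -13, 8>, then Q to get D-coordinates.
The result is [r]_D = <-7, -1, -8, -41>.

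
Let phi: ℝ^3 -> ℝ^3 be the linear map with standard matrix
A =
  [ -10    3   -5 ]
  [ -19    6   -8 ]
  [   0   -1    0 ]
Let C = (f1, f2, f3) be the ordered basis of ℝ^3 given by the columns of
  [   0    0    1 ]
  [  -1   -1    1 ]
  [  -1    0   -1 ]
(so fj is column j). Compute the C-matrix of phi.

The j-th column of [phi]_C is [phi(fj)]_C.
phi(f1) = A f1 = [2, 2, 1] = -3f1 + 3f2 + 2f3, so column 1 is [-3, 3, 2].
Repeating for f2, f3 and assembling the columns gives [[-3, 2, 3], [3, 1, 0], [2, -3, -2]].

[[-3, 2, 3], [3, 1, 0], [2, -3, -2]]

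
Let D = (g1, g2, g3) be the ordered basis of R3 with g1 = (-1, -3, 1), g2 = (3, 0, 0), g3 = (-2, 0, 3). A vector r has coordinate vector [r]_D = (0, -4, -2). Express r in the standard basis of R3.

(-8, 0, -6)

The coordinates say r = 0·g1 - 4g2 - 2g3; adding the scaled basis vectors gives (-8, 0, -6).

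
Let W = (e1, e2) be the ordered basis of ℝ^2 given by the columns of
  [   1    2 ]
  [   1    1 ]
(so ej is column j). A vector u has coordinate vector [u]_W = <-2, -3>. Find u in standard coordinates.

<-8, -5>

u = M [u]_W, where M has columns e1, e2.
Carrying out the matrix-vector product, u = <-8, -5>.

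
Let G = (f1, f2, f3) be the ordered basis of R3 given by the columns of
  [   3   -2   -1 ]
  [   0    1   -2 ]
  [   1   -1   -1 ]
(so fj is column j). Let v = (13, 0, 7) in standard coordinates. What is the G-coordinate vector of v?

We seek scalars with c_1 f1 + ... + c_3 f3 = v; equivalently solve M c = v where the columns of M are f1, ..., f3.
Row-reducing the augmented matrix [M | v] gives c = (1, -4, -2).
Check: f1 - 4f2 - 2f3 = (13, 0, 7).

(1, -4, -2)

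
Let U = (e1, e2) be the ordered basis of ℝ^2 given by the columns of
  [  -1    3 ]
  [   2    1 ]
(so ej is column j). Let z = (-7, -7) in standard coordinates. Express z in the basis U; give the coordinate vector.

(-2, -3)

Write z = c_1 e1 + c_2 e2 and solve for the c_i.
System: -c_1 + 3c_2 = -7, 2c_1 + c_2 = -7; solving gives c_1 = -2, c_2 = -3.
Check: -2e1 - 3e2 = (-7, -7).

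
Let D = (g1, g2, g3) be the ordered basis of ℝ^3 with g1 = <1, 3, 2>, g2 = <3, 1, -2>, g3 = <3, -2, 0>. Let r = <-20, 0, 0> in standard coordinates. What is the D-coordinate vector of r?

<-2, -2, -4>

[r]_D is the unique c with M c = r, where M has columns g1, ..., g3.
Gaussian elimination on [M | r] yields c = (-2, -2, -4).
Check: -2g1 - 2g2 - 4g3 = <-20, 0, 0>.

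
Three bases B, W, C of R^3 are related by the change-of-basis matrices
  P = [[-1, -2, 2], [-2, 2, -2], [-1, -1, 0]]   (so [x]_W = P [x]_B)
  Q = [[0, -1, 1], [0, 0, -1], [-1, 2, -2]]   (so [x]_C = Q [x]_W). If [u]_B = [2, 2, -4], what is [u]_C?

[-12, 4, 38]

First [u]_W = P [u]_B = [-14, 8, -4].
Then [u]_C = Q [u]_W = [-12, 4, 38].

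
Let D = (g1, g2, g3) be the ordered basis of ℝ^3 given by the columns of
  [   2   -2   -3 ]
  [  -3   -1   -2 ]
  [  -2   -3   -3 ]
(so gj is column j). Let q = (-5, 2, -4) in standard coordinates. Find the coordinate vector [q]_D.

[q]_D is the unique c with M c = q, where M has columns g1, ..., g3.
Gaussian elimination on [M | q] yields c = (-1, 3, -1).
Check: -g1 + 3g2 - g3 = (-5, 2, -4).

(-1, 3, -1)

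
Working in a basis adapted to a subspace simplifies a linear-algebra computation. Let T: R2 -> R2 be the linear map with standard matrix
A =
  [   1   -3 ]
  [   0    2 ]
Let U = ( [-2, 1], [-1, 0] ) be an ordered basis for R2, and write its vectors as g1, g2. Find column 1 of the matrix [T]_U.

Column 1 of [T]_U is the U-coordinate vector of T(g1).
In standard coordinates T(g1) = A g1 = [-5, 2].
Converting to U: [-5, 2] = 2g1 + g2, so the coordinate vector is [2, 1].

[2, 1]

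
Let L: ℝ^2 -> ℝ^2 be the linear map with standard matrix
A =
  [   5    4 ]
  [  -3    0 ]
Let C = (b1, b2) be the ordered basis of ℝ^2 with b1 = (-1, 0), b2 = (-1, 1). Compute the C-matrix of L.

With P the matrix whose columns are b1, b2, [L]_C = P^(-1) A P.
Column by column: L(b1) = A b1 = (-5, 3); its C-coordinates (2, 3) give column 1.
Continuing for each basis vector yields [L]_C = [[2, -2], [3, 3]].

[[2, -2], [3, 3]]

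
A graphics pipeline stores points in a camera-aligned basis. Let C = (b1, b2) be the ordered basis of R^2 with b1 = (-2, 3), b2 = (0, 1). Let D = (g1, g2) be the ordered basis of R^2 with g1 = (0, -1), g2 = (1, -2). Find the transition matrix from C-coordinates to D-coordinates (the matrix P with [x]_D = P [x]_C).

Column j of P is [bj]_D, since P maps C-coordinates to D-coordinates.
Expressing b1 in D: b1 = g1 - 2g2, so column 1 of P is (1, -2).
Doing the same for each bj gives P = [[1, -1], [-2, 0]].

[[1, -1], [-2, 0]]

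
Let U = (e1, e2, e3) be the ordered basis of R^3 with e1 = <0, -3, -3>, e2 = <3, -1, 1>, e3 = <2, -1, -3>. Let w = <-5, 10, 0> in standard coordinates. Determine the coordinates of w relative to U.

<-3, -3, 2>

Write w = c_1 e1 + ... + c_3 e3 and solve for the c_i.
Row-reducing the augmented matrix [M | w] gives c = (-3, -3, 2).
Check: -3e1 - 3e2 + 2e3 = <-5, 10, 0>.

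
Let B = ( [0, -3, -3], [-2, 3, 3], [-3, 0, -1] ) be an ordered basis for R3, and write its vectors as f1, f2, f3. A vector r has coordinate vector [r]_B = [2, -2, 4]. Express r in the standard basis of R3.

The coordinates say r = 2f1 - 2f2 + 4f3; adding the scaled basis vectors gives [-8, -12, -16].

[-8, -12, -16]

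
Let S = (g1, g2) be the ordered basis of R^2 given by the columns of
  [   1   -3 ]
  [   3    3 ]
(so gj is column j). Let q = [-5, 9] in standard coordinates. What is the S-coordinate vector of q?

[1, 2]

[q]_S is the unique c with M c = q, where M has columns g1, g2.
System: c_1 - 3c_2 = -5, 3c_1 + 3c_2 = 9; solving gives c_1 = 1, c_2 = 2.
Check: g1 + 2g2 = [-5, 9].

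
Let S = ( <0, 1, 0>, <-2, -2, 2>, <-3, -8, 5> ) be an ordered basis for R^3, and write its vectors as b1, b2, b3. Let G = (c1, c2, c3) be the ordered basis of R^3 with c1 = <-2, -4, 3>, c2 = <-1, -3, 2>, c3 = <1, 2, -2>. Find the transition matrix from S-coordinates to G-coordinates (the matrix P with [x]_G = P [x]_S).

[[0, 2, 1], [-1, -2, 2], [-1, 0, 1]]

Let M have columns bj and N have columns cj. Then for every x, N [x]_G = x = M [x]_S, so P = N^(-1) M.
Since det N = -1, N^(-1) has integer entries; multiplying gives P = [[0, 2, 1], [-1, -2, 2], [-1, 0, 1]].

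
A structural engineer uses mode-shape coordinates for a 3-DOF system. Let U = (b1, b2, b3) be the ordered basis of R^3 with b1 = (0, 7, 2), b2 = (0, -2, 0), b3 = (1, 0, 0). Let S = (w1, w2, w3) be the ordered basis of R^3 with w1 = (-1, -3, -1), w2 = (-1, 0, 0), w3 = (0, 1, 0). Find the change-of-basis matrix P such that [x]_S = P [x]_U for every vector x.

Take x = bj: its U-coordinates are the j-th standard unit vector, so P e_j — column j of P — equals [bj]_S.
b1 = -2w1 + 2w2 + w3, giving column 1 = (-2, 2, 1); repeating for each j gives P = [[-2, 0, 0], [2, 0, -1], [1, -2, 0]].

[[-2, 0, 0], [2, 0, -1], [1, -2, 0]]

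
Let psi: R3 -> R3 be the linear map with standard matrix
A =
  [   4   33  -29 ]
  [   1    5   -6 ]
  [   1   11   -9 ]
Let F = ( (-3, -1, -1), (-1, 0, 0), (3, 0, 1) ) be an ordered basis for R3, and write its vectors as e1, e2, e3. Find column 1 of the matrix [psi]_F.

Compute psi(e1) = A e1 = (-16, -2, -5) in standard coordinates.
Then write this in F-coordinates: solve for y in y_1 e1 + ... + y_3 e3 = (-16, -2, -5).
This gives y = (2, 1, -3), which is column 1 of [psi]_F.

(2, 1, -3)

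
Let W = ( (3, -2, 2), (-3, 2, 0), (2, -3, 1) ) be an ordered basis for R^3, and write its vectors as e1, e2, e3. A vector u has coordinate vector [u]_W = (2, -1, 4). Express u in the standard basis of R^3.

(17, -18, 8)

u = M [u]_W, where M has columns e1, ..., e3.
Carrying out the matrix-vector product, u = (17, -18, 8).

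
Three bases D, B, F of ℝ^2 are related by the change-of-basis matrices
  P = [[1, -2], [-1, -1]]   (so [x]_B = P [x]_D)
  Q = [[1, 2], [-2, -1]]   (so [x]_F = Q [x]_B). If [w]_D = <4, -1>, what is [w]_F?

<0, -9>

Apply P to get B-coordinates <6, -3>, then Q to get F-coordinates.
The result is [w]_F = <0, -9>.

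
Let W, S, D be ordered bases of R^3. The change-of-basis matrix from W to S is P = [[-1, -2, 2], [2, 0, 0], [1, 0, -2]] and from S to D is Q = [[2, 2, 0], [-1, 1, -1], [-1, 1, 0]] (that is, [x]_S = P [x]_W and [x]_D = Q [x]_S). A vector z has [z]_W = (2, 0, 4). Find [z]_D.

(20, 4, -2)

Composing the changes, [z]_D = Q P [z]_W.
Q P = [[2, -4, 4], [2, 2, 0], [3, 2, -2]]; applying this to (2, 0, 4) gives (20, 4, -2).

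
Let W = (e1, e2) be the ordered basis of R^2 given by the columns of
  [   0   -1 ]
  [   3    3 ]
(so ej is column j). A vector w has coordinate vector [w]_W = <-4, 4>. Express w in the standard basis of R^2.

<-4, 0>

w = M [w]_W, where M has columns e1, e2.
Carrying out the matrix-vector product, w = <-4, 0>.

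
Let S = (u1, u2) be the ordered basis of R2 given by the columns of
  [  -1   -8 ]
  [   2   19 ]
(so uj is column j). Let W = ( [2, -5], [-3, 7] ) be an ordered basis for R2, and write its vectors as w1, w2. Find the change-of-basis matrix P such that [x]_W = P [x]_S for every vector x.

Take x = uj: its S-coordinates are the j-th standard unit vector, so P e_j — column j of P — equals [uj]_W.
u1 = w1 + w2, giving column 1 = [1, 1]; repeating for each j gives P = [[1, -1], [1, 2]].

[[1, -1], [1, 2]]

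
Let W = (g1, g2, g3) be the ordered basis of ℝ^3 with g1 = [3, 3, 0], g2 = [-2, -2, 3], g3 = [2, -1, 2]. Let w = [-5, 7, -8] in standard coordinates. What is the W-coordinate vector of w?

[1, 0, -4]

Write w = c_1 g1 + ... + c_3 g3 and solve for the c_i.
Gaussian elimination on [M | w] yields c = (1, 0, -4).
Check: g1 + 0·g2 - 4g3 = [-5, 7, -8].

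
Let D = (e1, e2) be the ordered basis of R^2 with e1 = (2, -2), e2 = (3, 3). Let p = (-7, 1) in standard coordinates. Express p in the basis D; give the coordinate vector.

(-2, -1)

Write p = c_1 e1 + c_2 e2 and solve for the c_i.
System: 2c_1 + 3c_2 = -7, -2c_1 + 3c_2 = 1; solving gives c_1 = -2, c_2 = -1.
Check: -2e1 - e2 = (-7, 1).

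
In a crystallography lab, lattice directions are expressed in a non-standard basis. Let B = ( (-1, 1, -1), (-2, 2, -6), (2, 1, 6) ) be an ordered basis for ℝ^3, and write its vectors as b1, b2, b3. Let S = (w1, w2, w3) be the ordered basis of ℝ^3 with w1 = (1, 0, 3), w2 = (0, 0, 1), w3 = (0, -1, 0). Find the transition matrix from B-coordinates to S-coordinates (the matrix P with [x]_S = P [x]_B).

Column j of P is [bj]_S, since P maps B-coordinates to S-coordinates.
Expressing b1 in S: b1 = -w1 + 2w2 - w3, so column 1 of P is (-1, 2, -1).
Doing the same for each bj gives P = [[-1, -2, 2], [2, 0, 0], [-1, -2, -1]].

[[-1, -2, 2], [2, 0, 0], [-1, -2, -1]]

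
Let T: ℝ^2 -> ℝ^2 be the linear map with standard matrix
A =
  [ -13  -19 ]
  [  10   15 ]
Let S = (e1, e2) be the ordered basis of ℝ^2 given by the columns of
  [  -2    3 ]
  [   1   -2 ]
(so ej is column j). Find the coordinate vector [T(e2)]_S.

Column 2 of [T]_S is the S-coordinate vector of T(e2).
In standard coordinates T(e2) = A e2 = <-1, 0>.
Converting to S: <-1, 0> = 2e1 + e2, so the coordinate vector is <2, 1>.

<2, 1>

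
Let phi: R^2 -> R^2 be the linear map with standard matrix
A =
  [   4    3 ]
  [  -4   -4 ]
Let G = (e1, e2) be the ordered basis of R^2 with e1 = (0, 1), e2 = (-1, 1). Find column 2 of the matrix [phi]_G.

(-1, 1)

Compute phi(e2) = A e2 = (-1, 0) in standard coordinates.
Then write this in G-coordinates: solve for y in y_1 e1 + y_2 e2 = (-1, 0).
This gives y = (-1, 1), which is column 2 of [phi]_G.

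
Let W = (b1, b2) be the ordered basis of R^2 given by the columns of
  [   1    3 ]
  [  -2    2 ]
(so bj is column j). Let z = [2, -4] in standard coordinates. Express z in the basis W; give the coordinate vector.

[2, 0]

Write z = c_1 b1 + c_2 b2 and solve for the c_i.
System: c_1 + 3c_2 = 2, -2c_1 + 2c_2 = -4; solving gives c_1 = 2, c_2 = 0.
Check: 2b1 + 0·b2 = [2, -4].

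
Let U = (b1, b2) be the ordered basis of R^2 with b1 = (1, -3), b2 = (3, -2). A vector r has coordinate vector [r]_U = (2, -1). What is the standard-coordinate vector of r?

(-1, -4)

The coordinates say r = 2b1 - b2; adding the scaled basis vectors gives (-1, -4).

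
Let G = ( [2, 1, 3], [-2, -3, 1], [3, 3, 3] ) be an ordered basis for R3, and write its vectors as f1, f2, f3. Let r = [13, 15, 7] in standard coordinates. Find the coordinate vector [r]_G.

We seek scalars with c_1 f1 + ... + c_3 f3 = r; equivalently solve M c = r where the columns of M are f1, ..., f3.
Row-reducing the augmented matrix [M | r] gives c = (0, -2, 3).
Check: 0·f1 - 2f2 + 3f3 = [13, 15, 7].

[0, -2, 3]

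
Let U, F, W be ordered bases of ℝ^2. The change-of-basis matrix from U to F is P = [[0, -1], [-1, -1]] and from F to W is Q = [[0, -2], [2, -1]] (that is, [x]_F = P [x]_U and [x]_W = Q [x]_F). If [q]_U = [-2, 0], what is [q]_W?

[-4, -2]

Composing the changes, [q]_W = Q P [q]_U.
Q P = [[2, 2], [1, -1]]; applying this to [-2, 0] gives [-4, -2].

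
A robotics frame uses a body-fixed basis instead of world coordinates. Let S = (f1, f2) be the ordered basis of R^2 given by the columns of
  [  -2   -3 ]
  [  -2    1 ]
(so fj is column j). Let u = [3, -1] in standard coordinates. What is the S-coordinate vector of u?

[0, -1]

Write u = c_1 f1 + c_2 f2 and solve for the c_i.
System: -2c_1 - 3c_2 = 3, -2c_1 + c_2 = -1; solving gives c_1 = 0, c_2 = -1.
Check: 0·f1 - f2 = [3, -1].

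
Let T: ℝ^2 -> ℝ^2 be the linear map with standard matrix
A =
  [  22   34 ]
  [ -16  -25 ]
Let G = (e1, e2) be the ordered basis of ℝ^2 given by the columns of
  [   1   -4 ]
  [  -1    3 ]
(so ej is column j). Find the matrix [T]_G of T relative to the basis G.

[[0, 2], [3, -3]]

Let P have columns e1, e2. Then [T]_G = P^(-1) A P.
Here det P = -1, so P^(-1) is integer; computing A P first and then P^(-1)(A P) gives [[0, 2], [3, -3]].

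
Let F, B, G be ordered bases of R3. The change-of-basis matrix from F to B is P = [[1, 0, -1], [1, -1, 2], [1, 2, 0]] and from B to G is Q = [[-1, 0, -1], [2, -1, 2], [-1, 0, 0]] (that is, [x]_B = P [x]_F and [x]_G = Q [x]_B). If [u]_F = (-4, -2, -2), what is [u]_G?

(10, -14, 2)

First [u]_B = P [u]_F = (-2, -6, -8).
Then [u]_G = Q [u]_B = (10, -14, 2).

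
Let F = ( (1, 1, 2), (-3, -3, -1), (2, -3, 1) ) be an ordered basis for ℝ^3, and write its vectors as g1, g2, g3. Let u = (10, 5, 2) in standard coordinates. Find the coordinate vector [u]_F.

(-1, -3, 1)

Write u = c_1 g1 + ... + c_3 g3 and solve for the c_i.
Solving this 3x3 system gives c = (-1, -3, 1).
Check: -g1 - 3g2 + g3 = (10, 5, 2).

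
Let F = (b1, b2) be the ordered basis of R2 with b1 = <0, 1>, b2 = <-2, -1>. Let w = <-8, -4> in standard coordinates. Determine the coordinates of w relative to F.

[w]_F is the unique c with M c = w, where M has columns b1, b2.
System: 0c_1 - 2c_2 = -8, c_1 - c_2 = -4; solving gives c_1 = 0, c_2 = 4.
Check: 0·b1 + 4b2 = <-8, -4>.

<0, 4>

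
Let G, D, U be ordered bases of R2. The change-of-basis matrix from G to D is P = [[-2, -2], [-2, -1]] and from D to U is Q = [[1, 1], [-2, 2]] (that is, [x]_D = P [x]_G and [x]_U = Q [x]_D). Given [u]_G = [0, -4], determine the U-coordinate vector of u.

Composing the changes, [u]_U = Q P [u]_G.
Q P = [[-4, -3], [0, 2]]; applying this to [0, -4] gives [12, -8].

[12, -8]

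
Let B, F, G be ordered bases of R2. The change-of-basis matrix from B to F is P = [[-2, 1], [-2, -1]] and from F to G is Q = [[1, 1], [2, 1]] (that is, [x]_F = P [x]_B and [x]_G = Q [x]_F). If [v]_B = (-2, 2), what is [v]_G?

(8, 14)

First [v]_F = P [v]_B = (6, 2).
Then [v]_G = Q [v]_F = (8, 14).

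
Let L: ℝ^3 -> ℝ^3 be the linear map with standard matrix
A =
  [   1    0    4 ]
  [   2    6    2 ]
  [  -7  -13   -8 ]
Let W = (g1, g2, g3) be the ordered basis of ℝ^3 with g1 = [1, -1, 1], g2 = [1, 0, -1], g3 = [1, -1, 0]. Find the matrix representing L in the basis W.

The j-th column of [L]_W is [L(gj)]_W.
L(g1) = A g1 = [5, -2, -2] = g1 + 3g2 + g3, so column 1 is [1, 3, 1].
Repeating for g2, g3 and assembling the columns gives [[1, -2, 3], [3, -3, -3], [1, 2, 1]].

[[1, -2, 3], [3, -3, -3], [1, 2, 1]]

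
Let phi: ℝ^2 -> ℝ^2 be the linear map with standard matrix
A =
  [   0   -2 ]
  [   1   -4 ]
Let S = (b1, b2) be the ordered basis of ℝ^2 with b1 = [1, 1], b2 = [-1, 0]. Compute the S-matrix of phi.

[[-3, -1], [-1, -1]]

With P the matrix whose columns are b1, b2, [phi]_S = P^(-1) A P.
Column by column: phi(b1) = A b1 = [-2, -3]; its S-coordinates [-3, -1] give column 1.
Continuing for each basis vector yields [phi]_S = [[-3, -1], [-1, -1]].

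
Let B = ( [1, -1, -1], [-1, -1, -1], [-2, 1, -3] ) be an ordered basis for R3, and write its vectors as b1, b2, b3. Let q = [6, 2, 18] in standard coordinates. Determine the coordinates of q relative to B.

[q]_B is the unique c with M c = q, where M has columns b1, ..., b3.
Gaussian elimination on [M | q] yields c = (-4, -2, -4).
Check: -4b1 - 2b2 - 4b3 = [6, 2, 18].

[-4, -2, -4]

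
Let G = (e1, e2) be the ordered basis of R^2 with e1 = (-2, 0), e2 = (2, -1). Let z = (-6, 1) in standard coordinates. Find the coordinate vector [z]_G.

We seek scalars with c_1 e1 + c_2 e2 = z; equivalently solve M c = z where the columns of M are e1, e2.
System: -2c_1 + 2c_2 = -6, 0c_1 - c_2 = 1; solving gives c_1 = 2, c_2 = -1.
Check: 2e1 - e2 = (-6, 1).

(2, -1)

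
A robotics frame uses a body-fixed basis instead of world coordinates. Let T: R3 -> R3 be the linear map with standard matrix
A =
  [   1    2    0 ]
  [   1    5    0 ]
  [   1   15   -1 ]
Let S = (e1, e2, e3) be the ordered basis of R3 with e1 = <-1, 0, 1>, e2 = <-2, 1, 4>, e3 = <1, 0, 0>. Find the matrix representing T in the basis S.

The j-th column of [T]_S is [T(ej)]_S.
T(e1) = A e1 = <-1, -1, -2> = 2e1 - e2 - e3, so column 1 is <2, -1, -1>.
Repeating for e2, e3 and assembling the columns gives [[2, -3, -3], [-1, 3, 1], [-1, 3, 0]].

[[2, -3, -3], [-1, 3, 1], [-1, 3, 0]]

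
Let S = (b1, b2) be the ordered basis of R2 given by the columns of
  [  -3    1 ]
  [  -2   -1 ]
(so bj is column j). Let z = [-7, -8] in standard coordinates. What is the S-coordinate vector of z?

[z]_S is the unique c with M c = z, where M has columns b1, b2.
System: -3c_1 + c_2 = -7, -2c_1 - c_2 = -8; solving gives c_1 = 3, c_2 = 2.
Check: 3b1 + 2b2 = [-7, -8].

[3, 2]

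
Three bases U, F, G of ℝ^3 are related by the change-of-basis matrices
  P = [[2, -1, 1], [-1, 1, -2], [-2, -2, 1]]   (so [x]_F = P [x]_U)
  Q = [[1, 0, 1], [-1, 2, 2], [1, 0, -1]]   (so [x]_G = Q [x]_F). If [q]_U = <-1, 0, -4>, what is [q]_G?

Apply P to get F-coordinates <-6, 9, -2>, then Q to get G-coordinates.
The result is [q]_G = <-8, 20, -4>.

<-8, 20, -4>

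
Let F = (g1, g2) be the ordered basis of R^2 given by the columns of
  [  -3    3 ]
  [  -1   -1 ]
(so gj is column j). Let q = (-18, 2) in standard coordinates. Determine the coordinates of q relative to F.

Write q = c_1 g1 + c_2 g2 and solve for the c_i.
System: -3c_1 + 3c_2 = -18, -c_1 - c_2 = 2; solving gives c_1 = 2, c_2 = -4.
Check: 2g1 - 4g2 = (-18, 2).

(2, -4)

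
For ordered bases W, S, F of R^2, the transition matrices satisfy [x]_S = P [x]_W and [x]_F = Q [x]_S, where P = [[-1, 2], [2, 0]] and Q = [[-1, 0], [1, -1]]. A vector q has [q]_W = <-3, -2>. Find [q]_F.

<1, 5>

First [q]_S = P [q]_W = <-1, -6>.
Then [q]_F = Q [q]_S = <1, 5>.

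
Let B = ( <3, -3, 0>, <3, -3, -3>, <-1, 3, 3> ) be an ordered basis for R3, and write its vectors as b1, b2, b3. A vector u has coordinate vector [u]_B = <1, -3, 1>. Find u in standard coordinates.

<-7, 9, 12>

The coordinates say u = b1 - 3b2 + b3; adding the scaled basis vectors gives <-7, 9, 12>.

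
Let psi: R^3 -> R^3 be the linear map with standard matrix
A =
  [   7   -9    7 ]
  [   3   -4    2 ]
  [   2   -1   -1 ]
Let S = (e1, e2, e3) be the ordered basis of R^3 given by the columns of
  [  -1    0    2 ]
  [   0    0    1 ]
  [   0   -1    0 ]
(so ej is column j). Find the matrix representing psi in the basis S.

[[1, 3, -1], [2, -1, -3], [-3, -2, 2]]

The j-th column of [psi]_S is [psi(ej)]_S.
psi(e1) = A e1 = <-7, -3, -2> = e1 + 2e2 - 3e3, so column 1 is <1, 2, -3>.
Repeating for e2, e3 and assembling the columns gives [[1, 3, -1], [2, -1, -3], [-3, -2, 2]].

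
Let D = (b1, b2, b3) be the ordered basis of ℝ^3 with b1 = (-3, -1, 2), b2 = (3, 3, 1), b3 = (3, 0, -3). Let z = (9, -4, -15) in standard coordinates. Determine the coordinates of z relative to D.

[z]_D is the unique c with M c = z, where M has columns b1, ..., b3.
Gaussian elimination on [M | z] yields c = (-2, -2, 3).
Check: -2b1 - 2b2 + 3b3 = (9, -4, -15).

(-2, -2, 3)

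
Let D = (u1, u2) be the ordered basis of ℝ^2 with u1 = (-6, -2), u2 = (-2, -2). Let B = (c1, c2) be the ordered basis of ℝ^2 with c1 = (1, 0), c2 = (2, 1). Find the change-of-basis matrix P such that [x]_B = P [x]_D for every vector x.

[[-2, 2], [-2, -2]]

Take x = uj: its D-coordinates are the j-th standard unit vector, so P e_j — column j of P — equals [uj]_B.
u1 = -2c1 - 2c2, giving column 1 = (-2, -2); repeating for each j gives P = [[-2, 2], [-2, -2]].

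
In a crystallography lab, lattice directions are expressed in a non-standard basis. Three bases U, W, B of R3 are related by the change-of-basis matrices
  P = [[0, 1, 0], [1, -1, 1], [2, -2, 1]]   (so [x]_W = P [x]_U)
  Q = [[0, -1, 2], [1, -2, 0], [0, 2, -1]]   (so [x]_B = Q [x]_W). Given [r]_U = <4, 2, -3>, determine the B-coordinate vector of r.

Composing the changes, [r]_B = Q P [r]_U.
Q P = [[3, -3, 1], [-2, 3, -2], [0, 0, 1]]; applying this to <4, 2, -3> gives <3, 4, -3>.

<3, 4, -3>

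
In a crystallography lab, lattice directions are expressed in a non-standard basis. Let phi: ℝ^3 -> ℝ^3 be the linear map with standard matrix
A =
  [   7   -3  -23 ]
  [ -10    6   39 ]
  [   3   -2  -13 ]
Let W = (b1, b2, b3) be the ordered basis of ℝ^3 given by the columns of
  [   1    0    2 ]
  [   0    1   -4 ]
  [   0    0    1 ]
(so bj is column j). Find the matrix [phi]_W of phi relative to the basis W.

[[1, 1, 1], [2, -2, -1], [3, -2, 1]]

The j-th column of [phi]_W is [phi(bj)]_W.
phi(b1) = A b1 = (7, -10, 3) = b1 + 2b2 + 3b3, so column 1 is (1, 2, 3).
Repeating for b2, b3 and assembling the columns gives [[1, 1, 1], [2, -2, -1], [3, -2, 1]].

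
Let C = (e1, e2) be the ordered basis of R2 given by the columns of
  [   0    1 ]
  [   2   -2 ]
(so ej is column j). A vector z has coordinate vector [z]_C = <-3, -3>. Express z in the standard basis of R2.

By definition z = -3e1 - 3e2.
Summing componentwise gives <-3, 0>.

<-3, 0>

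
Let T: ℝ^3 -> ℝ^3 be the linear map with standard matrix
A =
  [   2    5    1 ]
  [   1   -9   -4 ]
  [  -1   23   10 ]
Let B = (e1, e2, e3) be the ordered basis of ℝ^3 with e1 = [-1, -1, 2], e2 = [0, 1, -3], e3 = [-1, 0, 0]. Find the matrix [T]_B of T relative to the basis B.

[[2, -2, 2], [2, 1, 1], [3, 0, 0]]

The j-th column of [T]_B is [T(ej)]_B.
T(e1) = A e1 = [-5, 0, -2] = 2e1 + 2e2 + 3e3, so column 1 is [2, 2, 3].
Repeating for e2, e3 and assembling the columns gives [[2, -2, 2], [2, 1, 1], [3, 0, 0]].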